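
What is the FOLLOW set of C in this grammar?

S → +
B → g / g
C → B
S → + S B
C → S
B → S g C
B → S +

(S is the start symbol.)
{ $, '+', 'g' }

In B → S g C: C is at the end, add FOLLOW(B)

The FOLLOW sets referred to above (computed the same way, to a fixed point):
  FOLLOW(B) = { $, '+', 'g' }

Taking the union: FOLLOW(C) = { $, '+', 'g' }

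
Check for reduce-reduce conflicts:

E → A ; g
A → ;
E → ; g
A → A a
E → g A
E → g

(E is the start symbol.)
No reduce-reduce conflicts

Augment with E' → E and build the canonical LR(0) collection (I0 = CLOSURE({[E' → . E]}), then GOTO on every symbol after a dot until no new states appear). It has 11 states:
  I0: { [A → . ;], [A → . A a], [E → . ; g], [E → . A ; g], [E → . g A], [E → . g], [E' → . E] }  — shift
  I1: { [A → ; .], [E → ; . g] }  — shift, reduce
  I2: { [A → A . a], [E → A . ; g] }  — shift
  I3: { [E' → E .] }  — accept
  I4: { [A → . ;], [A → . A a], [E → g . A], [E → g .] }  — shift, reduce
  I5: { [A → ; .] }  — reduce
  I6: { [A → A . a], [E → g A .] }  — shift, reduce
  I7: { [A → A a .] }  — reduce
  I8: { [E → A ; . g] }  — shift
  I9: { [E → A ; g .] }  — reduce
  I10: { [E → ; g .] }  — reduce

No state contains more than one complete item.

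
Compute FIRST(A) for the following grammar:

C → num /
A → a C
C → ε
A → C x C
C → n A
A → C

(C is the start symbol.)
{ 'a', 'n', 'num', 'x', ε }

FIRST sets of the other non-terminals involved (by the same procedure, iterated to a fixed point):
  FIRST(C) = { 'n', 'num', ε }

From A → a C:
  - a is a terminal: add 'a' and stop
From A → C x C:
  - C is a non-terminal: add FIRST(C) \ {ε} = { 'n', 'num' }
    C is nullable, so continue to the next symbol
  - x is a terminal: add 'x' and stop
From A → C:
  - C is a non-terminal: add FIRST(C) \ {ε} = { 'n', 'num' }
    C is nullable and nothing follows, so the whole right-hand side can vanish: ε ∈ FIRST(A)

Collecting: FIRST(A) = { 'a', 'n', 'num', 'x', ε }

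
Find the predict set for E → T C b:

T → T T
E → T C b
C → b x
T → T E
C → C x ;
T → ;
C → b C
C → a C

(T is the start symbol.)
{ ';' }

PREDICT(E → T C b) = (FIRST(RHS) \ {ε}) ∪ (FOLLOW(E) if ε ∈ FIRST(RHS), i.e. RHS ⇒* ε)
FIRST(T) = { ';' }
FIRST(T C b) = { ';' }
ε ∉ FIRST(T C b), so FOLLOW(E) is not added.
PREDICT(E → T C b) = { ';' }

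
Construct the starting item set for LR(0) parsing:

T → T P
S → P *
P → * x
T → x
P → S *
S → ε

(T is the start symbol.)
{ [T → . T P], [T → . x], [T' → . T] }

First, augment the grammar with T' → T
I₀ = CLOSURE({ [T' → . T] }):
  [T' → . T] has the dot before T: add [T → . T P], [T → . x]
No further items can be added.

I₀ = { [T → . T P], [T → . x], [T' → . T] }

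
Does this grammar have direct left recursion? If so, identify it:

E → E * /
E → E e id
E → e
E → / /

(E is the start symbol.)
Yes, E is left-recursive

E → E * /: LEFT RECURSIVE (starts with E)
E → E e id: LEFT RECURSIVE (starts with E)
E → e: starts with e
E → / /: starts with '/'

The grammar has direct left recursion on: E.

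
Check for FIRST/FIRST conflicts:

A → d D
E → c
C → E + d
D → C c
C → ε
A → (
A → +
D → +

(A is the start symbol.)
No FIRST/FIRST conflicts.

A FIRST/FIRST conflict occurs when two productions N → α and N → β for the same non-terminal have FIRST(α) ∩ FIRST(β) ≠ ∅ (with ε ∈ FIRST of a nullable right-hand side, so two nullable alternatives also conflict).

FIRST sets of the non-terminals at (or reachable through a nullable prefix from) the front of some alternative:
  FIRST(E) = { 'c' }
  FIRST(C) = { 'c', ε }

Productions for A:
  A → d D: FIRST = { 'd' }
  A → (: FIRST = { '(' }
  A → +: FIRST = { '+' }
Productions for C:
  C → E + d: FIRST = { 'c' }
  C → ε: FIRST = { ε }
Productions for D:
  D → C c: FIRST = { 'c' }
  D → +: FIRST = { '+' }
E has only one production, so no FIRST/FIRST conflict is possible there.

All alternatives of each non-terminal have pairwise disjoint FIRST sets.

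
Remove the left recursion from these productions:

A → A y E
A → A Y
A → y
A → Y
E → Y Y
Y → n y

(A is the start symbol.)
A is directly left-recursive. The standard transformation for
  A → A α₁ | ... | A α_m | β₁ | ... | β_n
is
  A  → β₁ A' | ... | β_n A'
  A' → α₁ A' | ... | α_m A' | ε

A → y becomes A → y A'
A → Y becomes A → Y A'
A → A y E becomes A' → y E A'
A → A Y becomes A' → Y A'
Add A' → ε

Productions for other non-terminals are unchanged:
  E → Y Y
  Y → n y

Resulting grammar:
A → y A'
A → Y A'
A' → y E A'
A' → Y A'
A' → ε
E → Y Y
Y → n y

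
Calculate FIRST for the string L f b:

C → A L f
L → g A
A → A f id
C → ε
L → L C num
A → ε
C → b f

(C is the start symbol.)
{ 'g' }

FIRST sets of the non-terminals involved (from the grammar, by fixed-point iteration):
  FIRST(L) = { 'g' }

To compute FIRST(L f b), process the symbols left to right:
Symbol L is a non-terminal. Add FIRST(L) \ {ε} = { 'g' }
L is not nullable (ε ∉ FIRST(L)), so stop here.
FIRST(L f b) = { 'g' }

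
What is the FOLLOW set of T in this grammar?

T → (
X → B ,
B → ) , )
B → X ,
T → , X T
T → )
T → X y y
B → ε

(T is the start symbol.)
{ $ }

To compute FOLLOW(T), find every occurrence of T on a right-hand side N → α T β: add FIRST(β) \ {ε}, and if β is empty or nullable also add FOLLOW(N). Iterate to a fixed point.

T is the start symbol, so $ ∈ FOLLOW(T).
In T → , X T: T is at the end; this adds FOLLOW(T) to itself — nothing new

Taking the union: FOLLOW(T) = { $ }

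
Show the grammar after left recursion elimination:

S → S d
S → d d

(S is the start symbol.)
S → d d S'
S' → d S'
S' → ε

S is directly left-recursive. The standard transformation for
  A → A α₁ | ... | A α_m | β₁ | ... | β_n
is
  A  → β₁ A' | ... | β_n A'
  A' → α₁ A' | ... | α_m A' | ε

S → d d becomes S → d d S'
S → S d becomes S' → d S'
Add S' → ε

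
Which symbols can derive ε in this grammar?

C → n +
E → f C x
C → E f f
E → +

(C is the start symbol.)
None

A non-terminal is nullable if it can derive ε (the empty string): either it has an ε-production, or it has a production whose right-hand side consists entirely of nullable non-terminals.

There are no ε-productions, so no non-terminal can derive ε.
No non-terminals are nullable.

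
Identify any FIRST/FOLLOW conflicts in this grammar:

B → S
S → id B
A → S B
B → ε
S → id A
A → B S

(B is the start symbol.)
Yes. B → S with FOLLOW(B) on { 'id' }

A FIRST/FOLLOW conflict occurs when a non-terminal N has a nullable alternative N → β (β ⇒* ε) and another alternative N → α with FIRST(α) ∩ FOLLOW(N) ≠ ∅: on such a lookahead the parser cannot decide between expanding α and letting N vanish via β.

Nullable non-terminals: B.
FIRST sets used below: FIRST(S) = { 'id' }

B: nullable alternative(s) B → ε; FOLLOW(B) = { $, 'id' }
  B → S: FIRST \ {ε} = { 'id' } — overlaps FOLLOW(B) on { 'id' }: CONFLICT
  B → ε: FIRST \ {ε} = { } — this is the only nullable alternative, skip

A, S have no nullable alternative, so no FIRST/FOLLOW check is needed there.

So the grammar has 1 FIRST/FOLLOW conflict (marked CONFLICT above).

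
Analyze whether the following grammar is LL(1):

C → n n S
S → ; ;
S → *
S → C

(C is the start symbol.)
A grammar is LL(1) if for each non-terminal N with multiple productions, the predict sets of those productions are pairwise disjoint, where PREDICT(N → α) = (FIRST(α) \ {ε}) ∪ (FOLLOW(N) if α ⇒* ε).

Relevant sets:
  FIRST(C) = { 'n' }

For S:
  PREDICT(S → ';' ';') = { ';' }
  PREDICT(S → '*') = { '*' }
  PREDICT(S → C) = { 'n' }
C has a single production, so nothing to check there.

All predict sets are disjoint. The grammar IS LL(1).

Answer: Yes, the grammar is LL(1).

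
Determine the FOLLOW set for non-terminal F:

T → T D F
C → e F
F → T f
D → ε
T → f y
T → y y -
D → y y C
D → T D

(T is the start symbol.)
{ $, 'f', 'y' }

To compute FOLLOW(F), find every occurrence of F on a right-hand side N → α F β: add FIRST(β) \ {ε}, and if β is empty or nullable also add FOLLOW(N). Iterate to a fixed point.

In T → T D F: F is at the end, add FOLLOW(T)
In C → e F: F is at the end, add FOLLOW(C)

The FOLLOW sets referred to above (computed the same way, to a fixed point):
  FOLLOW(T) = { $, 'f', 'y' }
  FOLLOW(C) = { 'f', 'y' }

Taking the union: FOLLOW(F) = { $, 'f', 'y' }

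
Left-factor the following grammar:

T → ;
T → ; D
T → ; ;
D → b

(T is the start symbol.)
Left-factoring transforms A → αβ₁ | αβ₂ into A → αA' and A' → β₁ | β₂
(α is the longest common prefix among the alternatives). Repeat until
no nonterminal has two alternatives with a common prefix.

Round 1: T has alternatives sharing prefix ';'. Introduce T': T → ; T'
  Add: T' → ε
  Add: T' → D
  Add: T' → ;

No remaining common prefixes — done.

Resulting grammar:
T → ; T'
T' → ε
T' → D
T' → ;
D → b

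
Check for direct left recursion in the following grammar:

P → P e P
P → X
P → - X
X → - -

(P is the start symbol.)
Direct left recursion occurs when N → N α for some non-terminal N (the right-hand side begins with the left-hand side itself).

P → P e P: LEFT RECURSIVE (starts with P)
P → X: starts with X
P → - X: starts with '-'
X → - -: starts with '-'

The grammar has direct left recursion on: P.

Answer: Yes, P is left-recursive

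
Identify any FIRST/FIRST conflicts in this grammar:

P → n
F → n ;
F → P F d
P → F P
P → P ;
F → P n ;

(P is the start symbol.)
Yes. P → n / P → F P on { 'n' }; P → n / P → P ';' on { 'n' }; P → F P / P → P ';' on { 'n' }; F → n ';' / F → P F d on { 'n' }; F → n ';' / F → P n ';' on { 'n' }; F → P F d / F → P n ';' on { 'n' }

A FIRST/FIRST conflict occurs when two productions N → α and N → β for the same non-terminal have FIRST(α) ∩ FIRST(β) ≠ ∅ (with ε ∈ FIRST of a nullable right-hand side, so two nullable alternatives also conflict).

FIRST sets of the non-terminals at (or reachable through a nullable prefix from) the front of some alternative:
  FIRST(F) = { 'n' }
  FIRST(P) = { 'n' }

Productions for P:
  P → n: FIRST = { 'n' }
  P → F P: FIRST = { 'n' }
  P → P ;: FIRST = { 'n' }
Productions for F:
  F → n ;: FIRST = { 'n' }
  F → P F d: FIRST = { 'n' }
  F → P n ;: FIRST = { 'n' }

Conflict for P: P → n and P → F P
  Overlap: { 'n' }
Conflict for P: P → n and P → P ;
  Overlap: { 'n' }
Conflict for P: P → F P and P → P ;
  Overlap: { 'n' }
Conflict for F: F → n ; and F → P F d
  Overlap: { 'n' }
Conflict for F: F → n ; and F → P n ;
  Overlap: { 'n' }
Conflict for F: F → P F d and F → P n ;
  Overlap: { 'n' }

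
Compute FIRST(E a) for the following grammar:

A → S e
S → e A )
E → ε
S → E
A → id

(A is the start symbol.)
{ 'a' }

FIRST sets of the non-terminals involved (from the grammar, by fixed-point iteration):
  FIRST(E) = { ε }

To compute FIRST(E a), process the symbols left to right:
Symbol E is a non-terminal. Add FIRST(E) \ {ε} = { }
E is nullable (ε ∈ FIRST(E)), continue to the next symbol.
Symbol a is a terminal. Add 'a' and stop.
FIRST(E a) = { 'a' }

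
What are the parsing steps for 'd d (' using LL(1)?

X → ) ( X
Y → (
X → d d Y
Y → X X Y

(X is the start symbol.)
LL(1) parsing maintains a stack (initially the start symbol over $) and the input. At each step: if the stack top is a terminal, match it against the current input token; if it is a non-terminal N, replace it with the RHS of M[N, lookahead] (the unique production whose predict set contains the lookahead).

Stack is shown with the top on the left.

Stack    Input    Action
------------------------
X $      d d ( $  output X → d d Y
d d Y $  d d ( $  match 'd'
d Y $    d ( $    match 'd'
Y $      ( $      output Y → (
( $      ( $      match '('
$        $        accept

The string is accepted.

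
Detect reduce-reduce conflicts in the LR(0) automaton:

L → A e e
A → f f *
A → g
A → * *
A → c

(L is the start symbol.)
Augment with L' → L and build the canonical LR(0) collection (I0 = CLOSURE({[L' → . L]}), then GOTO on every symbol after a dot until no new states appear). It has 12 states:
  I0: { [A → . * *], [A → . c], [A → . f f *], [A → . g], [L → . A e e], [L' → . L] }  — shift
  I1: { [A → * . *] }  — shift
  I2: { [L → A . e e] }  — shift
  I3: { [L' → L .] }  — accept
  I4: { [A → c .] }  — reduce
  I5: { [A → f . f *] }  — shift
  I6: { [A → g .] }  — reduce
  I7: { [A → f f . *] }  — shift
  I8: { [A → f f * .] }  — reduce
  I9: { [L → A e . e] }  — shift
  I10: { [L → A e e .] }  — reduce
  I11: { [A → * * .] }  — reduce

No state contains more than one complete item.

Answer: No reduce-reduce conflicts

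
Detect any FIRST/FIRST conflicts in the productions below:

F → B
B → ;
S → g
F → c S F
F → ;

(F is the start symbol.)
Yes. F → B / F → ';' on { ';' }

A FIRST/FIRST conflict occurs when two productions N → α and N → β for the same non-terminal have FIRST(α) ∩ FIRST(β) ≠ ∅ (with ε ∈ FIRST of a nullable right-hand side, so two nullable alternatives also conflict).

FIRST sets of the non-terminals at (or reachable through a nullable prefix from) the front of some alternative:
  FIRST(B) = { ';' }

Productions for F:
  F → B: FIRST = { ';' }
  F → c S F: FIRST = { 'c' }
  F → ;: FIRST = { ';' }
B, S have only one production, so no FIRST/FIRST conflict is possible there.

Conflict for F: F → B and F → ;
  Overlap: { ';' }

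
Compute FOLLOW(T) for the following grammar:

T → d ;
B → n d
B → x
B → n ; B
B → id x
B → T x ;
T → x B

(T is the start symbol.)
{ $, 'x' }

T is the start symbol, so $ ∈ FOLLOW(T).
In B → T x ;: T is followed by x ';', add FIRST(x ';') \ {ε} = { 'x' }

Taking the union: FOLLOW(T) = { $, 'x' }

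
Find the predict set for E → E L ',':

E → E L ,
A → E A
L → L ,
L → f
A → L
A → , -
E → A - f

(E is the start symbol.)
PREDICT(E → E L ',') = (FIRST(RHS) \ {ε}) ∪ (FOLLOW(E) if ε ∈ FIRST(RHS), i.e. RHS ⇒* ε)
FIRST(E) = { ',', 'f' }
FIRST(E L ',') = { ',', 'f' }
ε ∉ FIRST(E L ','), so FOLLOW(E) is not added.
PREDICT(E → E L ',') = { ',', 'f' }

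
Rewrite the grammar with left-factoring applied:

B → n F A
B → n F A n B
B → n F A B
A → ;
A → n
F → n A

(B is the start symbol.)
B → n F A B'
B' → ε
B' → n B
B' → B
A → ;
A → n
F → n A

Left-factoring transforms A → αβ₁ | αβ₂ into A → αA' and A' → β₁ | β₂
(α is the longest common prefix among the alternatives). Repeat until
no nonterminal has two alternatives with a common prefix.

Round 1: B has alternatives sharing prefix 'n F A'. Introduce B': B → n F A B'
  Add: B' → ε
  Add: B' → n B
  Add: B' → B

No remaining common prefixes — done.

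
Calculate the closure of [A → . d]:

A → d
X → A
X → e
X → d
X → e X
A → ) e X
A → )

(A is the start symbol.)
{ [A → . d] }

Start with: [A → . d]
The dot precedes the terminal d, so nothing is added.

CLOSURE = { [A → . d] }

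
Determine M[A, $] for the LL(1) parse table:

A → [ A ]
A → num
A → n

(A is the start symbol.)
Empty (error entry)

To find M[A, $], we find productions for A where $ is in the predict set (PREDICT(N → α) = (FIRST(α) \ {ε}) ∪ (FOLLOW(N) if α ⇒* ε)).

A → [ A ]: PREDICT = { '[' }
A → num: PREDICT = { 'num' }
A → n: PREDICT = { 'n' }

M[A, $] is empty (no production applies)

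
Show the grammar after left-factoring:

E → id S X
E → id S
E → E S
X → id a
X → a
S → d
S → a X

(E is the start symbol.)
Left-factoring transforms A → αβ₁ | αβ₂ into A → αA' and A' → β₁ | β₂
(α is the longest common prefix among the alternatives). Repeat until
no nonterminal has two alternatives with a common prefix.

Round 1: E has alternatives sharing prefix 'id S'. Introduce E': E → id S E'
  Add: E' → X
  Add: E' → ε

No remaining common prefixes — done.

Resulting grammar:
E → id S E'
E' → X
E' → ε
E → E S
X → id a
X → a
S → d
S → a X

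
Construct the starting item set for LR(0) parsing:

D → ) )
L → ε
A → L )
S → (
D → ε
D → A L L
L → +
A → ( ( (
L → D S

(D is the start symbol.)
First, augment the grammar with D' → D
I₀ = CLOSURE({ [D' → . D] }):
  [D' → . D] has the dot before D: add [D → . ) )], [D → .], [D → . A L L]
  [D → . A L L] has the dot before A: add [A → . L )], [A → . ( ( (]
  [A → . L )] has the dot before L: add [L → .], [L → . +], [L → . D S]
No further items can be added.

I₀ = { [A → . ( ( (], [A → . L )], [D → . ) )], [D → . A L L], [D → .], [D' → . D], [L → . +], [L → . D S], [L → .] }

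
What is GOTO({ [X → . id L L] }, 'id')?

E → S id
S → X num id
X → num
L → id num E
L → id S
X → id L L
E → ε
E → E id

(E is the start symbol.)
GOTO(I, 'id') = CLOSURE({ [A → αX.β] : [A → α.Xβ] ∈ I, X = 'id' })

Items with dot before 'id', with the dot advanced:
  [X → . id L L] → [X → id . L L]
Closure of the advanced items:
  [X → id . L L] has the dot before L: add [L → . id num E], [L → . id S]

GOTO = { [L → . id S], [L → . id num E], [X → id . L L] }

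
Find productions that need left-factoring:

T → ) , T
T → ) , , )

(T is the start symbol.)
Left-factoring is needed when two productions for the same non-terminal
share a common prefix on the right-hand side.

Productions for T:
  T → ) , T
  T → ) , , )

Found common prefix ') ,' in productions for T

Answer: Yes, T has productions with common prefix ') ,'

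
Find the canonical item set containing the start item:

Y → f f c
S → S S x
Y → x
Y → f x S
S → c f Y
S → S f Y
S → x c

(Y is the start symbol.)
{ [Y → . f f c], [Y → . f x S], [Y → . x], [Y' → . Y] }

First, augment the grammar with Y' → Y
I₀ = CLOSURE({ [Y' → . Y] }):
  [Y' → . Y] has the dot before Y: add [Y → . f f c], [Y → . x], [Y → . f x S]
No further items can be added.

I₀ = { [Y → . f f c], [Y → . f x S], [Y → . x], [Y' → . Y] }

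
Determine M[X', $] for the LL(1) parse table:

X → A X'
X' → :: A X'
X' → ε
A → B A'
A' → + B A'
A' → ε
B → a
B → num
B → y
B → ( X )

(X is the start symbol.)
X' → ε

To find M[X', $], we find productions for X' where $ is in the predict set (PREDICT(N → α) = (FIRST(α) \ {ε}) ∪ (FOLLOW(N) if α ⇒* ε)).

Relevant sets:
  FOLLOW(X') = { $, ')' }

X' → :: A X': PREDICT = { '::' }
X' → ε: PREDICT = { $, ')' }
  $ is in predict set, so this production goes in M[X', $]

M[X', $] = X' → ε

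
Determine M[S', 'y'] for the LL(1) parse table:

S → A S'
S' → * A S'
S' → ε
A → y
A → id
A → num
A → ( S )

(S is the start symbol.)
Empty (error entry)

To find M[S', 'y'], we find productions for S' where 'y' is in the predict set (PREDICT(N → α) = (FIRST(α) \ {ε}) ∪ (FOLLOW(N) if α ⇒* ε)).

Relevant sets:
  FOLLOW(S') = { $, ')' }

S' → * A S': PREDICT = { '*' }
S' → ε: PREDICT = { $, ')' }

M[S', 'y'] is empty (no production applies)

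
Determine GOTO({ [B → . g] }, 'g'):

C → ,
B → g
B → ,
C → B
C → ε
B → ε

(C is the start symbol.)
{ [B → g .] }

GOTO(I, 'g') = CLOSURE({ [A → αX.β] : [A → α.Xβ] ∈ I, X = 'g' })

Items with dot before 'g', with the dot advanced:
  [B → . g] → [B → g .]
Closure adds nothing (no advanced item has the dot before a non-terminal).

GOTO = { [B → g .] }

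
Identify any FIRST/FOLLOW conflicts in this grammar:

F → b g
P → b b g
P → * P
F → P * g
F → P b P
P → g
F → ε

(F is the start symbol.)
No FIRST/FOLLOW conflicts.

Nullable non-terminals: F.
FIRST sets used below: FIRST(P) = { '*', 'b', 'g' }

F: nullable alternative(s) F → ε; FOLLOW(F) = { $ }
  F → b g: FIRST \ {ε} = { 'b' } — disjoint from FOLLOW(F)
  F → P * g: FIRST \ {ε} = { '*', 'b', 'g' } — disjoint from FOLLOW(F)
  F → P b P: FIRST \ {ε} = { '*', 'b', 'g' } — disjoint from FOLLOW(F)
  F → ε: FIRST \ {ε} = { } — this is the only nullable alternative, skip

P has no nullable alternative, so no FIRST/FOLLOW check is needed there.

No FIRST/FOLLOW conflicts found.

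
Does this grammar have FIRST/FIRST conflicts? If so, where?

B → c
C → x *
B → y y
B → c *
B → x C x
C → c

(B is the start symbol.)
Yes. B → c / B → c '*' on { 'c' }

A FIRST/FIRST conflict occurs when two productions N → α and N → β for the same non-terminal have FIRST(α) ∩ FIRST(β) ≠ ∅ (with ε ∈ FIRST of a nullable right-hand side, so two nullable alternatives also conflict).

Productions for B:
  B → c: FIRST = { 'c' }
  B → y y: FIRST = { 'y' }
  B → c *: FIRST = { 'c' }
  B → x C x: FIRST = { 'x' }
Productions for C:
  C → x *: FIRST = { 'x' }
  C → c: FIRST = { 'c' }

Conflict for B: B → c and B → c *
  Overlap: { 'c' }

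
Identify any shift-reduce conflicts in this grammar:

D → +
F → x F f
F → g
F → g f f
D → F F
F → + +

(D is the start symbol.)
Augment with D' → D and build the canonical LR(0) collection (I0 = CLOSURE({[D' → . D]}), then GOTO on every symbol after a dot until no new states appear). It has 13 states:
  I0: { [D → . +], [D → . F F], [D' → . D], [F → . + +], [F → . g f f], [F → . g], [F → . x F f] }  — shift
  I1: { [D → + .], [F → + . +] }  — shift, reduce
  I2: { [D' → D .] }  — accept
  I3: { [D → F . F], [F → . + +], [F → . g f f], [F → . g], [F → . x F f] }  — shift
  I4: { [F → g . f f], [F → g .] }  — shift, reduce
  I5: { [F → . + +], [F → . g f f], [F → . g], [F → . x F f], [F → x . F f] }  — shift
  I6: { [F → + . +] }  — shift
  I7: { [F → x F . f] }  — shift
  I8: { [F → x F f .] }  — reduce
  I9: { [F → + + .] }  — reduce
  I10: { [F → g f . f] }  — shift
  I11: { [F → g f f .] }  — reduce
  I12: { [D → F F .] }  — reduce

I1 contains reduce item [D → + .] and shift item [F → + . +] — shift-reduce conflict.
I4 contains reduce item [F → g .] and shift item [F → g . f f] — shift-reduce conflict.

Answer: Yes — I1: [D → + .] vs [F → + . +]; I4: [F → g .] vs [F → g . f f]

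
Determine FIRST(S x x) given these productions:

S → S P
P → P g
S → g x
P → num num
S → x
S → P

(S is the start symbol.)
{ 'g', 'num', 'x' }

FIRST sets of the non-terminals involved (from the grammar, by fixed-point iteration):
  FIRST(S) = { 'g', 'num', 'x' }

To compute FIRST(S x x), process the symbols left to right:
Symbol S is a non-terminal. Add FIRST(S) \ {ε} = { 'g', 'num', 'x' }
S is not nullable (ε ∉ FIRST(S)), so stop here.
FIRST(S x x) = { 'g', 'num', 'x' }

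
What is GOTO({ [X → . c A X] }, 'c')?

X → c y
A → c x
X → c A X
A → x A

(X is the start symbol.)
{ [A → . c x], [A → . x A], [X → c . A X] }

GOTO(I, 'c') = CLOSURE({ [A → αX.β] : [A → α.Xβ] ∈ I, X = 'c' })

Items with dot before 'c', with the dot advanced:
  [X → . c A X] → [X → c . A X]
Closure of the advanced items:
  [X → c . A X] has the dot before A: add [A → . c x], [A → . x A]

GOTO = { [A → . c x], [A → . x A], [X → c . A X] }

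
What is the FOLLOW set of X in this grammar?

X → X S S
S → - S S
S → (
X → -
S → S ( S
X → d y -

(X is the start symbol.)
{ $, '(', '-' }

X is the start symbol, so $ ∈ FOLLOW(X).
In X → X S S: X is followed by S S, add FIRST(S S) \ {ε} = { '(', '-' }

Taking the union: FOLLOW(X) = { $, '(', '-' }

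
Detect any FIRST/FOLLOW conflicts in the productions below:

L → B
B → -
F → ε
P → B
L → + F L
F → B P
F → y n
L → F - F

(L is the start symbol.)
A FIRST/FOLLOW conflict occurs when a non-terminal N has a nullable alternative N → β (β ⇒* ε) and another alternative N → α with FIRST(α) ∩ FOLLOW(N) ≠ ∅: on such a lookahead the parser cannot decide between expanding α and letting N vanish via β.

Nullable non-terminals: F.
FIRST sets used below: FIRST(B) = { '-' }

F: nullable alternative(s) F → ε; FOLLOW(F) = { $, '+', '-', 'y' }
  F → ε: FIRST \ {ε} = { } — this is the only nullable alternative, skip
  F → B P: FIRST \ {ε} = { '-' } — overlaps FOLLOW(F) on { '-' }: CONFLICT
  F → y n: FIRST \ {ε} = { 'y' } — overlaps FOLLOW(F) on { 'y' }: CONFLICT

B, L, P have no nullable alternative, so no FIRST/FOLLOW check is needed there.

So the grammar has 2 FIRST/FOLLOW conflicts (marked CONFLICT above).

Answer: Yes. F → B P with FOLLOW(F) on { '-' }; F → y n with FOLLOW(F) on { 'y' }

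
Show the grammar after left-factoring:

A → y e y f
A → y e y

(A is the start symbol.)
Left-factoring transforms A → αβ₁ | αβ₂ into A → αA' and A' → β₁ | β₂
(α is the longest common prefix among the alternatives). Repeat until
no nonterminal has two alternatives with a common prefix.

Round 1: A has alternatives sharing prefix 'y e y'. Introduce A': A → y e y A'
  Add: A' → f
  Add: A' → ε

No remaining common prefixes — done.

Resulting grammar:
A → y e y A'
A' → f
A' → ε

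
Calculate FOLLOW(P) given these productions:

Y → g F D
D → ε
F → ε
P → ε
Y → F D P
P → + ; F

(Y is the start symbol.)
{ $ }

To compute FOLLOW(P), find every occurrence of P on a right-hand side N → α P β: add FIRST(β) \ {ε}, and if β is empty or nullable also add FOLLOW(N). Iterate to a fixed point.

In Y → F D P: P is at the end, add FOLLOW(Y)

The FOLLOW sets referred to above (computed the same way, to a fixed point):
  FOLLOW(Y) = { $ }

Taking the union: FOLLOW(P) = { $ }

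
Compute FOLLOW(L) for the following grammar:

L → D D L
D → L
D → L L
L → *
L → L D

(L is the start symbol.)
L is the start symbol, so $ ∈ FOLLOW(L).
In L → D D L: L is at the end; this adds FOLLOW(L) to itself — nothing new
In D → L: L is at the end, add FOLLOW(D)
In D → L L: L is followed by L, add FIRST(L) \ {ε} = { '*' }
In D → L L: L is at the end, add FOLLOW(D)
In L → L D: L is followed by D, add FIRST(D) \ {ε} = { '*' }

The FOLLOW sets referred to above (computed the same way, to a fixed point):
  FOLLOW(D) = { $, '*' }

Taking the union: FOLLOW(L) = { $, '*' }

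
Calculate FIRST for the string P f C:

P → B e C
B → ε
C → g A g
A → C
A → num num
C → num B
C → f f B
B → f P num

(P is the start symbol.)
FIRST sets of the non-terminals involved (from the grammar, by fixed-point iteration):
  FIRST(P) = { 'e', 'f' }

To compute FIRST(P f C), process the symbols left to right:
Symbol P is a non-terminal. Add FIRST(P) \ {ε} = { 'e', 'f' }
P is not nullable (ε ∉ FIRST(P)), so stop here.
FIRST(P f C) = { 'e', 'f' }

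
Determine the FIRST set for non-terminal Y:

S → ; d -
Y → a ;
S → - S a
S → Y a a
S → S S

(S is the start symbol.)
To compute FIRST(Y), examine every production with Y on the left-hand side, reading each right-hand side left to right until a non-nullable symbol is reached.

From Y → a ;:
  - a is a terminal: add 'a' and stop

Collecting: FIRST(Y) = { 'a' }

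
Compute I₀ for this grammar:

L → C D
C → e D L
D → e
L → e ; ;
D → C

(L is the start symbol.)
First, augment the grammar with L' → L
I₀ = CLOSURE({ [L' → . L] }):
  [L' → . L] has the dot before L: add [L → . C D], [L → . e ; ;]
  [L → . C D] has the dot before C: add [C → . e D L]
No further items can be added.

I₀ = { [C → . e D L], [L → . C D], [L → . e ; ;], [L' → . L] }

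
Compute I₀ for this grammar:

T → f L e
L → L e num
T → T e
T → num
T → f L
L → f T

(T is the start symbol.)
{ [T → . T e], [T → . f L e], [T → . f L], [T → . num], [T' → . T] }

First, augment the grammar with T' → T
I₀ = CLOSURE({ [T' → . T] }):
  [T' → . T] has the dot before T: add [T → . f L e], [T → . T e], [T → . num], [T → . f L]
No further items can be added.

I₀ = { [T → . T e], [T → . f L e], [T → . f L], [T → . num], [T' → . T] }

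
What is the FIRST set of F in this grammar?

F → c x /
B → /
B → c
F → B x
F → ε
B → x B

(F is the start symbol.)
To compute FIRST(F), examine every production with F on the left-hand side, reading each right-hand side left to right until a non-nullable symbol is reached.

FIRST sets of the other non-terminals involved (by the same procedure, iterated to a fixed point):
  FIRST(B) = { '/', 'c', 'x' }

From F → c x /:
  - c is a terminal: add 'c' and stop
From F → B x:
  - B is a non-terminal: add FIRST(B) \ {ε} = { '/', 'c', 'x' }
    B is not nullable, so stop
From F → ε:
  - ε-production, so ε ∈ FIRST(F)

Collecting: FIRST(F) = { '/', 'c', 'x', ε }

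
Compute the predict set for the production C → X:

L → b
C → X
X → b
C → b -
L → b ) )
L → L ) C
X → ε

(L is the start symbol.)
PREDICT(C → X) = (FIRST(RHS) \ {ε}) ∪ (FOLLOW(C) if ε ∈ FIRST(RHS), i.e. RHS ⇒* ε)
FIRST(X) = { 'b', ε }
FIRST(X) = { 'b', ε }
ε ∈ FIRST(X) (the right-hand side is nullable), so add FOLLOW(C) = { $, ')' }
PREDICT(C → X) = { $, ')', 'b' }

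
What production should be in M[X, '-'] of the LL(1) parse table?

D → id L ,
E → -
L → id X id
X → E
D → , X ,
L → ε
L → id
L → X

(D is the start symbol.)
To find M[X, '-'], we find productions for X where '-' is in the predict set (PREDICT(N → α) = (FIRST(α) \ {ε}) ∪ (FOLLOW(N) if α ⇒* ε)).

Relevant sets:
  FIRST(E) = { '-' }

X → E: PREDICT = { '-' }
  '-' is in predict set, so this production goes in M[X, '-']

M[X, '-'] = X → E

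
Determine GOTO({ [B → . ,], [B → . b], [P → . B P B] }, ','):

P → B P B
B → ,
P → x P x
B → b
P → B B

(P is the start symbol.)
{ [B → , .] }

GOTO(I, ',') = CLOSURE({ [A → αX.β] : [A → α.Xβ] ∈ I, X = ',' })

Items with dot before ',', with the dot advanced:
  [B → . ,] → [B → , .]
Closure adds nothing (no advanced item has the dot before a non-terminal).

GOTO = { [B → , .] }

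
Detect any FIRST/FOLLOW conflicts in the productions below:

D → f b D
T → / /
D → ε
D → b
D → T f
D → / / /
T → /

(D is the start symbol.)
No FIRST/FOLLOW conflicts.

A FIRST/FOLLOW conflict occurs when a non-terminal N has a nullable alternative N → β (β ⇒* ε) and another alternative N → α with FIRST(α) ∩ FOLLOW(N) ≠ ∅: on such a lookahead the parser cannot decide between expanding α and letting N vanish via β.

Nullable non-terminals: D.
FIRST sets used below: FIRST(T) = { '/' }

D: nullable alternative(s) D → ε; FOLLOW(D) = { $ }
  D → f b D: FIRST \ {ε} = { 'f' } — disjoint from FOLLOW(D)
  D → ε: FIRST \ {ε} = { } — this is the only nullable alternative, skip
  D → b: FIRST \ {ε} = { 'b' } — disjoint from FOLLOW(D)
  D → T f: FIRST \ {ε} = { '/' } — disjoint from FOLLOW(D)
  D → / / /: FIRST \ {ε} = { '/' } — disjoint from FOLLOW(D)

T has no nullable alternative, so no FIRST/FOLLOW check is needed there.

No FIRST/FOLLOW conflicts found.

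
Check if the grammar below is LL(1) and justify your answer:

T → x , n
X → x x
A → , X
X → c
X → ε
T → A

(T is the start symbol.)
Yes, the grammar is LL(1).

A grammar is LL(1) if for each non-terminal N with multiple productions, the predict sets of those productions are pairwise disjoint, where PREDICT(N → α) = (FIRST(α) \ {ε}) ∪ (FOLLOW(N) if α ⇒* ε).

Relevant sets:
  FIRST(A) = { ',' }
  FOLLOW(X) = { $ }

For T:
  PREDICT(T → x ',' n) = { 'x' }
  PREDICT(T → A) = { ',' }
For X:
  PREDICT(X → x x) = { 'x' }
  PREDICT(X → c) = { 'c' }
  PREDICT(X → ε) = { $ }
A has a single production, so nothing to check there.

All predict sets are disjoint. The grammar IS LL(1).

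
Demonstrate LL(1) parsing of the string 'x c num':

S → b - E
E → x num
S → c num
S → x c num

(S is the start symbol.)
Stack is shown with the top on the left.

Stack      Input      Action
----------------------------
S $        x c num $  output S → x c num
x c num $  x c num $  match 'x'
c num $    c num $    match 'c'
num $      num $      match 'num'
$          $          accept

The string is accepted.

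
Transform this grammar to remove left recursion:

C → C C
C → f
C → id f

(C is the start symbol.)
C is directly left-recursive. The standard transformation for
  A → A α₁ | ... | A α_m | β₁ | ... | β_n
is
  A  → β₁ A' | ... | β_n A'
  A' → α₁ A' | ... | α_m A' | ε

C → f becomes C → f C'
C → id f becomes C → id f C'
C → C C becomes C' → C C'
Add C' → ε

Resulting grammar:
C → f C'
C → id f C'
C' → C C'
C' → ε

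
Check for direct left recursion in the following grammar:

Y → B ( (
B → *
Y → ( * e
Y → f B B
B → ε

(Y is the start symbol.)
No direct left recursion

Direct left recursion occurs when N → N α for some non-terminal N (the right-hand side begins with the left-hand side itself).

Y → B ( (: starts with B
B → *: starts with '*'
Y → ( * e: starts with '('
Y → f B B: starts with f
B → ε: starts with ε

No direct left recursion found.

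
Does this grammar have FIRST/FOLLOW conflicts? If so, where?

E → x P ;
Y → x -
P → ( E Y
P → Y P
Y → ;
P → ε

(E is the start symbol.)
Yes. P → Y P with FOLLOW(P) on { ';' }

Nullable non-terminals: P.
FIRST sets used below: FIRST(Y) = { ';', 'x' }

P: nullable alternative(s) P → ε; FOLLOW(P) = { ';' }
  P → ( E Y: FIRST \ {ε} = { '(' } — disjoint from FOLLOW(P)
  P → Y P: FIRST \ {ε} = { ';', 'x' } — overlaps FOLLOW(P) on { ';' }: CONFLICT
  P → ε: FIRST \ {ε} = { } — this is the only nullable alternative, skip

E, Y have no nullable alternative, so no FIRST/FOLLOW check is needed there.

So the grammar has 1 FIRST/FOLLOW conflict (marked CONFLICT above).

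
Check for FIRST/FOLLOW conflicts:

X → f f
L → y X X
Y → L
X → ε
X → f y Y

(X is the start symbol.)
A FIRST/FOLLOW conflict occurs when a non-terminal N has a nullable alternative N → β (β ⇒* ε) and another alternative N → α with FIRST(α) ∩ FOLLOW(N) ≠ ∅: on such a lookahead the parser cannot decide between expanding α and letting N vanish via β.

Nullable non-terminals: X.

X: nullable alternative(s) X → ε; FOLLOW(X) = { $, 'f' }
  X → f f: FIRST \ {ε} = { 'f' } — overlaps FOLLOW(X) on { 'f' }: CONFLICT
  X → ε: FIRST \ {ε} = { } — this is the only nullable alternative, skip
  X → f y Y: FIRST \ {ε} = { 'f' } — overlaps FOLLOW(X) on { 'f' }: CONFLICT

L, Y have no nullable alternative, so no FIRST/FOLLOW check is needed there.

So the grammar has 2 FIRST/FOLLOW conflicts (marked CONFLICT above).

Answer: Yes. X → f f with FOLLOW(X) on { 'f' }; X → f y Y with FOLLOW(X) on { 'f' }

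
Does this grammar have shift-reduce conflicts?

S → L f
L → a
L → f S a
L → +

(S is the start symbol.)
No shift-reduce conflicts

A shift-reduce conflict occurs when an LR(0) state has both:
  - a complete (reduce) item [A → α .] (dot at the end), and
  - a shift item [B → β . c γ] (dot before a terminal).

Augment with S' → S and build the canonical LR(0) collection (I0 = CLOSURE({[S' → . S]}), then GOTO on every symbol after a dot until no new states appear). It has 9 states:
  I0: { [L → . +], [L → . a], [L → . f S a], [S → . L f], [S' → . S] }  — shift
  I1: { [L → + .] }  — reduce
  I2: { [S → L . f] }  — shift
  I3: { [S' → S .] }  — accept
  I4: { [L → a .] }  — reduce
  I5: { [L → . +], [L → . a], [L → . f S a], [L → f . S a], [S → . L f] }  — shift
  I6: { [L → f S . a] }  — shift
  I7: { [L → f S a .] }  — reduce
  I8: { [S → L f .] }  — reduce

No state contains both a complete item and a shift item.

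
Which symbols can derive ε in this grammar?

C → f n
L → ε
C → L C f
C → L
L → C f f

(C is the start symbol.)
A non-terminal is nullable if it can derive ε (the empty string): either it has an ε-production, or it has a production whose right-hand side consists entirely of nullable non-terminals.

ε-productions: L → ε
So L is immediately nullable.
C → L: every symbol on the right is nullable, so C is nullable too.
Every non-terminal is now nullable.
Nullable = { 'C', 'L' }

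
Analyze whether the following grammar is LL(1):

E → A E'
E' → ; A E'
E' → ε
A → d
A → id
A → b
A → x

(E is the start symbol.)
Yes, the grammar is LL(1).

Relevant sets:
  FOLLOW(E') = { $ }

For E':
  PREDICT(E' → ';' A E') = { ';' }
  PREDICT(E' → ε) = { $ }
For A:
  PREDICT(A → d) = { 'd' }
  PREDICT(A → id) = { 'id' }
  PREDICT(A → b) = { 'b' }
  PREDICT(A → x) = { 'x' }
E has a single production, so nothing to check there.

All predict sets are disjoint. The grammar IS LL(1).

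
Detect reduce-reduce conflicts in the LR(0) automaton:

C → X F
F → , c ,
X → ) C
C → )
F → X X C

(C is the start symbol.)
Augment with C' → C and build the canonical LR(0) collection (I0 = CLOSURE({[C' → . C]}), then GOTO on every symbol after a dot until no new states appear). It has 13 states:
  I0: { [C → . )], [C → . X F], [C' → . C], [X → . ) C] }  — shift
  I1: { [C → ) .], [C → . )], [C → . X F], [X → ) . C], [X → . ) C] }  — shift, reduce
  I2: { [C' → C .] }  — accept
  I3: { [C → X . F], [F → . , c ,], [F → . X X C], [X → . ) C] }  — shift
  I4: { [C → . )], [C → . X F], [X → ) . C], [X → . ) C] }  — shift
  I5: { [F → , . c ,] }  — shift
  I6: { [C → X F .] }  — reduce
  I7: { [F → X . X C], [X → . ) C] }  — shift
  I8: { [C → . )], [C → . X F], [F → X X . C], [X → . ) C] }  — shift
  I9: { [F → X X C .] }  — reduce
  I10: { [F → , c . ,] }  — shift
  I11: { [F → , c , .] }  — reduce
  I12: { [X → ) C .] }  — reduce

No state contains more than one complete item.

Answer: No reduce-reduce conflicts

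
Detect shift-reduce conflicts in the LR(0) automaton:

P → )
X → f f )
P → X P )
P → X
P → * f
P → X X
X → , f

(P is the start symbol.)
Yes — I5: [P → X .] vs [P → . )]; I10: [P → X .] vs [P → . )]

A shift-reduce conflict occurs when an LR(0) state has both:
  - a complete (reduce) item [A → α .] (dot at the end), and
  - a shift item [B → β . c γ] (dot before a terminal).

Augment with P' → P and build the canonical LR(0) collection (I0 = CLOSURE({[P' → . P]}), then GOTO on every symbol after a dot until no new states appear). It has 14 states:
  I0: { [P → . )], [P → . * f], [P → . X P )], [P → . X X], [P → . X], [P' → . P], [X → . , f], [X → . f f )] }  — shift
  I1: { [P → ) .] }  — reduce
  I2: { [P → * . f] }  — shift
  I3: { [X → , . f] }  — shift
  I4: { [P' → P .] }  — accept
  I5: { [P → . )], [P → . * f], [P → . X P )], [P → . X X], [P → . X], [P → X . P )], [P → X . X], [P → X .], [X → . , f], [X → . f f )] }  — shift, reduce
  I6: { [X → f . f )] }  — shift
  I7: { [X → f f . )] }  — shift
  I8: { [X → f f ) .] }  — reduce
  I9: { [P → X P . )] }  — shift
  I10: { [P → . )], [P → . * f], [P → . X P )], [P → . X X], [P → . X], [P → X . P )], [P → X . X], [P → X .], [P → X X .], [X → . , f], [X → . f f )] }  — shift, 2 reduces
  I11: { [P → X P ) .] }  — reduce
  I12: { [X → , f .] }  — reduce
  I13: { [P → * f .] }  — reduce

I5 contains reduce item [P → X .] and shift items [P → . )], [P → . * f], [X → . , f], [X → . f f )] — shift-reduce conflict.
I10 contains reduce items [P → X .], [P → X X .] and shift items [P → . )], [P → . * f], [X → . , f], [X → . f f )] — shift-reduce conflict.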